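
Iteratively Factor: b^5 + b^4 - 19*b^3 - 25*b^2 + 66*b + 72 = (b + 3)*(b^4 - 2*b^3 - 13*b^2 + 14*b + 24) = (b + 3)^2*(b^3 - 5*b^2 + 2*b + 8) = (b + 1)*(b + 3)^2*(b^2 - 6*b + 8) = (b - 4)*(b + 1)*(b + 3)^2*(b - 2)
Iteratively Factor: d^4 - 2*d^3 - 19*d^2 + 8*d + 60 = (d + 3)*(d^3 - 5*d^2 - 4*d + 20) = (d - 2)*(d + 3)*(d^2 - 3*d - 10) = (d - 5)*(d - 2)*(d + 3)*(d + 2)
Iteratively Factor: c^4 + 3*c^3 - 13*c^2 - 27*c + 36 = (c + 4)*(c^3 - c^2 - 9*c + 9) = (c - 3)*(c + 4)*(c^2 + 2*c - 3) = (c - 3)*(c - 1)*(c + 4)*(c + 3)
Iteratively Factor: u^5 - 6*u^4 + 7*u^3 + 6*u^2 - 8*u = (u - 1)*(u^4 - 5*u^3 + 2*u^2 + 8*u) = u*(u - 1)*(u^3 - 5*u^2 + 2*u + 8) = u*(u - 2)*(u - 1)*(u^2 - 3*u - 4) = u*(u - 2)*(u - 1)*(u + 1)*(u - 4)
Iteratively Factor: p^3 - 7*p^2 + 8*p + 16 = (p - 4)*(p^2 - 3*p - 4) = (p - 4)^2*(p + 1)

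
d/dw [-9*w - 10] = -9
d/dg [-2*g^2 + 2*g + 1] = 2 - 4*g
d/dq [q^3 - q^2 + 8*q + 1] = 3*q^2 - 2*q + 8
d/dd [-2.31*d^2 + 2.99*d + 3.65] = 2.99 - 4.62*d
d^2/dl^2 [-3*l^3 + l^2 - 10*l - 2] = 2 - 18*l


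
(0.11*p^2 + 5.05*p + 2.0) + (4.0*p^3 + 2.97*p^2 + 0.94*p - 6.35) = 4.0*p^3 + 3.08*p^2 + 5.99*p - 4.35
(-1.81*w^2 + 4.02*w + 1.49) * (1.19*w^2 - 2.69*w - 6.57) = -2.1539*w^4 + 9.6527*w^3 + 2.851*w^2 - 30.4195*w - 9.7893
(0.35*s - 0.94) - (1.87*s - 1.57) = 0.63 - 1.52*s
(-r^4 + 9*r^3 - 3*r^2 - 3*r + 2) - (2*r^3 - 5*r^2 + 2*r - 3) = -r^4 + 7*r^3 + 2*r^2 - 5*r + 5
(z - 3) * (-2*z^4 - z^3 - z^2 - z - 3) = -2*z^5 + 5*z^4 + 2*z^3 + 2*z^2 + 9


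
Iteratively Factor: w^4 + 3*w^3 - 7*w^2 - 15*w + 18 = (w - 2)*(w^3 + 5*w^2 + 3*w - 9) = (w - 2)*(w - 1)*(w^2 + 6*w + 9) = (w - 2)*(w - 1)*(w + 3)*(w + 3)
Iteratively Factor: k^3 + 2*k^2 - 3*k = (k)*(k^2 + 2*k - 3) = k*(k - 1)*(k + 3)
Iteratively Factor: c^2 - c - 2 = (c + 1)*(c - 2)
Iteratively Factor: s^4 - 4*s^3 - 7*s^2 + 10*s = (s - 5)*(s^3 + s^2 - 2*s) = (s - 5)*(s + 2)*(s^2 - s) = (s - 5)*(s - 1)*(s + 2)*(s)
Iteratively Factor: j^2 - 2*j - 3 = (j - 3)*(j + 1)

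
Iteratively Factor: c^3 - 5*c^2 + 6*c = (c - 2)*(c^2 - 3*c) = c*(c - 2)*(c - 3)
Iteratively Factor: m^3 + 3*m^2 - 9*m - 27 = (m - 3)*(m^2 + 6*m + 9) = (m - 3)*(m + 3)*(m + 3)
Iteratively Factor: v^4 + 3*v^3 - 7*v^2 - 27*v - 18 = (v + 2)*(v^3 + v^2 - 9*v - 9) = (v + 1)*(v + 2)*(v^2 - 9) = (v - 3)*(v + 1)*(v + 2)*(v + 3)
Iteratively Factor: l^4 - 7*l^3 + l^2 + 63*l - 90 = (l - 3)*(l^3 - 4*l^2 - 11*l + 30) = (l - 5)*(l - 3)*(l^2 + l - 6) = (l - 5)*(l - 3)*(l + 3)*(l - 2)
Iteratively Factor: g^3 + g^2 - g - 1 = (g - 1)*(g^2 + 2*g + 1) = (g - 1)*(g + 1)*(g + 1)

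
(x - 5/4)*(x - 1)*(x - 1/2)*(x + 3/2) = x^4 - 5*x^3/4 - 7*x^2/4 + 47*x/16 - 15/16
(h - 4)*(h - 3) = h^2 - 7*h + 12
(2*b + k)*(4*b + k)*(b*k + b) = 8*b^3*k + 8*b^3 + 6*b^2*k^2 + 6*b^2*k + b*k^3 + b*k^2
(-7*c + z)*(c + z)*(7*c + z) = -49*c^3 - 49*c^2*z + c*z^2 + z^3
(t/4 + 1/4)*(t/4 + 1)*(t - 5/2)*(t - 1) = t^4/16 + 3*t^3/32 - 11*t^2/16 - 3*t/32 + 5/8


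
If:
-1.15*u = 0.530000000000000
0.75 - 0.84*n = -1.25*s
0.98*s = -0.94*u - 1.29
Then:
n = -0.41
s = -0.87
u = -0.46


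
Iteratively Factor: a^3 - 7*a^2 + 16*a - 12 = (a - 2)*(a^2 - 5*a + 6) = (a - 3)*(a - 2)*(a - 2)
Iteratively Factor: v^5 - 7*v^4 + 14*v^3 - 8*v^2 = (v - 2)*(v^4 - 5*v^3 + 4*v^2) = v*(v - 2)*(v^3 - 5*v^2 + 4*v) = v*(v - 4)*(v - 2)*(v^2 - v) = v^2*(v - 4)*(v - 2)*(v - 1)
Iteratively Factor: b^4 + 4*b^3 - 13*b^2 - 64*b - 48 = (b + 4)*(b^3 - 13*b - 12) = (b + 1)*(b + 4)*(b^2 - b - 12) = (b + 1)*(b + 3)*(b + 4)*(b - 4)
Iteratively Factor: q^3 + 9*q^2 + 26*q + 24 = (q + 2)*(q^2 + 7*q + 12) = (q + 2)*(q + 3)*(q + 4)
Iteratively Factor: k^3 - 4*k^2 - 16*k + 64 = (k + 4)*(k^2 - 8*k + 16) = (k - 4)*(k + 4)*(k - 4)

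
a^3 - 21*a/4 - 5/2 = (a - 5/2)*(a + 1/2)*(a + 2)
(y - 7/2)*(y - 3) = y^2 - 13*y/2 + 21/2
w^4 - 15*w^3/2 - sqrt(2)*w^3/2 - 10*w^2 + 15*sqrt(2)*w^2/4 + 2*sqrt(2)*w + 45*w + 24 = (w - 8)*(w + 1/2)*(w - 2*sqrt(2))*(w + 3*sqrt(2)/2)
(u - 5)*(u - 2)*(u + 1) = u^3 - 6*u^2 + 3*u + 10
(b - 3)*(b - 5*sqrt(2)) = b^2 - 5*sqrt(2)*b - 3*b + 15*sqrt(2)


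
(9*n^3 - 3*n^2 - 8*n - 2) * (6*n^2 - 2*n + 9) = 54*n^5 - 36*n^4 + 39*n^3 - 23*n^2 - 68*n - 18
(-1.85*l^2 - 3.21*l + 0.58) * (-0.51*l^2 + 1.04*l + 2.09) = 0.9435*l^4 - 0.2869*l^3 - 7.5007*l^2 - 6.1057*l + 1.2122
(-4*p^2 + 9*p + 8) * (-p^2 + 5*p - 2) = 4*p^4 - 29*p^3 + 45*p^2 + 22*p - 16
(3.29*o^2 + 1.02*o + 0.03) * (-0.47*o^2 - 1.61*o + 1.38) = -1.5463*o^4 - 5.7763*o^3 + 2.8839*o^2 + 1.3593*o + 0.0414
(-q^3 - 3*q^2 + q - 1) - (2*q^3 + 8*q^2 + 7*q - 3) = -3*q^3 - 11*q^2 - 6*q + 2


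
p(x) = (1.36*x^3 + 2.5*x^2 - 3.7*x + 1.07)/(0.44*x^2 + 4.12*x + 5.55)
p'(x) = (-0.88*x - 4.12)*(1.36*x^3 + 2.5*x^2 - 3.7*x + 1.07)/(0.44*x^2 + 4.12*x + 5.55)^2 + (4.08*x^2 + 5.0*x - 3.7)/(0.44*x^2 + 4.12*x + 5.55) = (0.5984*x^4 + 11.2064*x^3 + 34.572*x^2 + 26.8084*x - 24.9434)/(0.1936*x^4 + 3.6256*x^3 + 21.8584*x^2 + 45.732*x + 30.8025)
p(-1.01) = 3.24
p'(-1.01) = -8.20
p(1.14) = 0.20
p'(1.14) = 0.58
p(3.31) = 2.73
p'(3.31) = 1.60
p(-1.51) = 23.11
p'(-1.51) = -200.16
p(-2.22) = -4.71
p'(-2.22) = -10.86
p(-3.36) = 2.97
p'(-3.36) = -6.65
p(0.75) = 0.03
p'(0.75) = 0.25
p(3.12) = 2.43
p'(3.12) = 1.54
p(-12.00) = -99.88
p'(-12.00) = -6.13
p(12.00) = 22.53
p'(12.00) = 2.65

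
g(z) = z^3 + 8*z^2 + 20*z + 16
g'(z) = 3*z^2 + 16*z + 20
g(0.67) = 33.29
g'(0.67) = 32.07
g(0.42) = 25.89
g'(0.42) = 27.25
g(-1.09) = 2.41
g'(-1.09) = 6.12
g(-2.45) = 0.31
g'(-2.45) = -1.19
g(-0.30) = 10.69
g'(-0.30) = 15.47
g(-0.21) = 12.14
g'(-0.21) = 16.77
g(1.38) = 61.46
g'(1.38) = 47.79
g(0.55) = 29.59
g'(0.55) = 29.71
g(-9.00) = -245.00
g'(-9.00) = 119.00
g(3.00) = 175.00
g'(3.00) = 95.00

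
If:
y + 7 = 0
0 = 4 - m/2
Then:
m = 8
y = -7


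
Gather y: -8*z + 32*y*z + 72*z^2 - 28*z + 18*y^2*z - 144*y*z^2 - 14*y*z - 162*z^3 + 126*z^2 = 18*y^2*z + y*(-144*z^2 + 18*z) - 162*z^3 + 198*z^2 - 36*z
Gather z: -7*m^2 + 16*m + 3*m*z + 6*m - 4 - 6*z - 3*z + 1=-7*m^2 + 22*m + z*(3*m - 9) - 3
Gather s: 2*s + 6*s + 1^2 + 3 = 8*s + 4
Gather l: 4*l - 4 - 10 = 4*l - 14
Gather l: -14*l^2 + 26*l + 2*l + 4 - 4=-14*l^2 + 28*l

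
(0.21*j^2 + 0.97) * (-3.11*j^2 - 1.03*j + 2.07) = -0.6531*j^4 - 0.2163*j^3 - 2.582*j^2 - 0.9991*j + 2.0079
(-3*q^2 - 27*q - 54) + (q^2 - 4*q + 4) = -2*q^2 - 31*q - 50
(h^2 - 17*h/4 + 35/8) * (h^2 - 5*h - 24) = h^4 - 37*h^3/4 + 13*h^2/8 + 641*h/8 - 105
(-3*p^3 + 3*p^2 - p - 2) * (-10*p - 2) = 30*p^4 - 24*p^3 + 4*p^2 + 22*p + 4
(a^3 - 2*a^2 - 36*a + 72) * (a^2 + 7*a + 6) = a^5 + 5*a^4 - 44*a^3 - 192*a^2 + 288*a + 432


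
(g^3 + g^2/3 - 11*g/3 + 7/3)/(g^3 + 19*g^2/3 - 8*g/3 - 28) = (g^2 - 2*g + 1)/(g^2 + 4*g - 12)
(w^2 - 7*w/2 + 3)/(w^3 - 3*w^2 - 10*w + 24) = (w - 3/2)/(w^2 - w - 12)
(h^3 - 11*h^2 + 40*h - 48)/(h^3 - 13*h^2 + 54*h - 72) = (h - 4)/(h - 6)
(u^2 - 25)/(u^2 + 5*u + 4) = (u^2 - 25)/(u^2 + 5*u + 4)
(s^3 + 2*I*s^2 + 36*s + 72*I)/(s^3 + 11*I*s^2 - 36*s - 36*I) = (s - 6*I)/(s + 3*I)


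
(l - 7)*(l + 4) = l^2 - 3*l - 28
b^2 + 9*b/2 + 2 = (b + 1/2)*(b + 4)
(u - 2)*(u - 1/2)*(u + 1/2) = u^3 - 2*u^2 - u/4 + 1/2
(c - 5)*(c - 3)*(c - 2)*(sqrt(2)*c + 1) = sqrt(2)*c^4 - 10*sqrt(2)*c^3 + c^3 - 10*c^2 + 31*sqrt(2)*c^2 - 30*sqrt(2)*c + 31*c - 30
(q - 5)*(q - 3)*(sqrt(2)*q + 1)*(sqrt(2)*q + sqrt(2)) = 2*q^4 - 14*q^3 + sqrt(2)*q^3 - 7*sqrt(2)*q^2 + 14*q^2 + 7*sqrt(2)*q + 30*q + 15*sqrt(2)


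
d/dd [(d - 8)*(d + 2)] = 2*d - 6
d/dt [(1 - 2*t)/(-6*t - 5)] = 16/(6*t + 5)^2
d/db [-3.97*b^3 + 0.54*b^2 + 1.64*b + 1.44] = -11.91*b^2 + 1.08*b + 1.64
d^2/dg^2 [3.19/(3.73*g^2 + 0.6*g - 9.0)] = (-88.764302*g^2 - 14.27844*g + 3.19*(7.46*g + 0.6)*(14.92*g + 1.2) + 214.1766)/(3.73*g^2 + 0.6*g - 9.0)^3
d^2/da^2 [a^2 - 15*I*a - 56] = 2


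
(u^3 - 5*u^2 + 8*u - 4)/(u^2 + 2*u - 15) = (u^3 - 5*u^2 + 8*u - 4)/(u^2 + 2*u - 15)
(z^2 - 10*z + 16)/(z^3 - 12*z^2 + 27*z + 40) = (z - 2)/(z^2 - 4*z - 5)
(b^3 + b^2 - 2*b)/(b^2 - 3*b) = (b^2 + b - 2)/(b - 3)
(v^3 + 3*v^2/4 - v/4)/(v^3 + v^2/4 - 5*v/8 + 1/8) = 2*v/(2*v - 1)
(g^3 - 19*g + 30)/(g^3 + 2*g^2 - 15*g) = (g - 2)/g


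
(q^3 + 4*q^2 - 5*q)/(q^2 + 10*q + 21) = q*(q^2 + 4*q - 5)/(q^2 + 10*q + 21)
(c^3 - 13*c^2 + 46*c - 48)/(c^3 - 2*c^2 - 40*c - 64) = (c^2 - 5*c + 6)/(c^2 + 6*c + 8)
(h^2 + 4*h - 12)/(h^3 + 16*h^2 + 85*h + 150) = (h - 2)/(h^2 + 10*h + 25)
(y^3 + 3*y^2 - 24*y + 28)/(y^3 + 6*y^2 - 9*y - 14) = (y - 2)/(y + 1)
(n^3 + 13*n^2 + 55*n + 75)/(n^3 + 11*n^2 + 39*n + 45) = (n + 5)/(n + 3)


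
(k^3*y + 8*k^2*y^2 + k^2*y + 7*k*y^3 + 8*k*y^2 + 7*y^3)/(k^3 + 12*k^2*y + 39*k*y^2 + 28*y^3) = y*(k + 1)/(k + 4*y)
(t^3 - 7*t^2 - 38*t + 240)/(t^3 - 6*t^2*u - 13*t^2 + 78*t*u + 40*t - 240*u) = (t + 6)/(t - 6*u)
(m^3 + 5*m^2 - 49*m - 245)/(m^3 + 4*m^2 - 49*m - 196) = (m + 5)/(m + 4)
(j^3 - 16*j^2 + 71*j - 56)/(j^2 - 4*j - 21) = (j^2 - 9*j + 8)/(j + 3)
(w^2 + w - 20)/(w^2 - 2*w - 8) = (w + 5)/(w + 2)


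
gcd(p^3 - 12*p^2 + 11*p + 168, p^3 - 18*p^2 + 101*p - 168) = p^2 - 15*p + 56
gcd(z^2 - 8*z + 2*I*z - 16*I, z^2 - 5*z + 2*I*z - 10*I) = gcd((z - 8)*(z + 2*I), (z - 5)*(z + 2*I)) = z + 2*I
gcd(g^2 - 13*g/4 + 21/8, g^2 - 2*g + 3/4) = g - 3/2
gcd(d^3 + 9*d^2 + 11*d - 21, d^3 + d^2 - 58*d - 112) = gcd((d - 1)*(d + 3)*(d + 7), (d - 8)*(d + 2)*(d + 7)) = d + 7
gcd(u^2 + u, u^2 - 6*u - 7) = u + 1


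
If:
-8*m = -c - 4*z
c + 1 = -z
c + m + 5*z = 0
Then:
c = -44/35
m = -1/35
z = 9/35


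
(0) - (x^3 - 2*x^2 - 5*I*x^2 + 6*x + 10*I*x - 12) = -x^3 + 2*x^2 + 5*I*x^2 - 6*x - 10*I*x + 12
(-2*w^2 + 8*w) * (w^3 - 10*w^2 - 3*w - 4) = -2*w^5 + 28*w^4 - 74*w^3 - 16*w^2 - 32*w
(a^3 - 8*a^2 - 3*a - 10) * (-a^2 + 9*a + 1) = -a^5 + 17*a^4 - 68*a^3 - 25*a^2 - 93*a - 10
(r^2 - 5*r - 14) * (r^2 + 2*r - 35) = r^4 - 3*r^3 - 59*r^2 + 147*r + 490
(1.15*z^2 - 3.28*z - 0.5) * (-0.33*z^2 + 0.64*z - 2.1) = -0.3795*z^4 + 1.8184*z^3 - 4.3492*z^2 + 6.568*z + 1.05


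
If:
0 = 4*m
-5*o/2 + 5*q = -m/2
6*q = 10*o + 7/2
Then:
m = 0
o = -1/2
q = -1/4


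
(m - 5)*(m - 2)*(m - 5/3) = m^3 - 26*m^2/3 + 65*m/3 - 50/3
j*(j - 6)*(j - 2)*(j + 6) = j^4 - 2*j^3 - 36*j^2 + 72*j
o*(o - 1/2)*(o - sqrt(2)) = o^3 - sqrt(2)*o^2 - o^2/2 + sqrt(2)*o/2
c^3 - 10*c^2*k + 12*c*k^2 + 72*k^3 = (c - 6*k)^2*(c + 2*k)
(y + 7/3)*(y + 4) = y^2 + 19*y/3 + 28/3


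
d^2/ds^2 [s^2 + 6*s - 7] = 2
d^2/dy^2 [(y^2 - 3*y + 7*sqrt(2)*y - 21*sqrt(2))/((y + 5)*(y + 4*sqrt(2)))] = 2*(-8*y^3 + 3*sqrt(2)*y^3 - 123*sqrt(2)*y^2 - 1344*y - 135*sqrt(2)*y - 2017*sqrt(2) - 960)/(y^6 + 15*y^5 + 12*sqrt(2)*y^5 + 171*y^4 + 180*sqrt(2)*y^4 + 1028*sqrt(2)*y^3 + 1565*y^3 + 3420*sqrt(2)*y^2 + 7200*y^2 + 12000*y + 9600*sqrt(2)*y + 16000*sqrt(2))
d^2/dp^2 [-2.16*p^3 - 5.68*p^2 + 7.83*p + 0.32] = -12.96*p - 11.36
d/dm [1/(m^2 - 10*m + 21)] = 2*(5 - m)/(m^2 - 10*m + 21)^2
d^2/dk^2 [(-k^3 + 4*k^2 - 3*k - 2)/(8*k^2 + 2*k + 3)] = 2*(-236*k^3 - 690*k^2 + 93*k + 94)/(512*k^6 + 384*k^5 + 672*k^4 + 296*k^3 + 252*k^2 + 54*k + 27)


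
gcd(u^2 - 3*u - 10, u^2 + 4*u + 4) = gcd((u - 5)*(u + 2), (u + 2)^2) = u + 2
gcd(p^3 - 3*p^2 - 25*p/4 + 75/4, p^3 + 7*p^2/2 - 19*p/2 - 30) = p^2 - p/2 - 15/2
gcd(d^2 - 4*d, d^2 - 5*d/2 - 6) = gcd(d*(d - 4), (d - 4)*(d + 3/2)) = d - 4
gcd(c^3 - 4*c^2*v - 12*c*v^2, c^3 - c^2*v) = c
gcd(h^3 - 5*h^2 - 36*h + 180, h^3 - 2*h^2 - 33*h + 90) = h^2 + h - 30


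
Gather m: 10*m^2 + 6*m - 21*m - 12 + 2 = 10*m^2 - 15*m - 10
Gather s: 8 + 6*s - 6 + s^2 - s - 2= s^2 + 5*s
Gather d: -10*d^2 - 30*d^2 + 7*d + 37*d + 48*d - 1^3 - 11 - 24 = -40*d^2 + 92*d - 36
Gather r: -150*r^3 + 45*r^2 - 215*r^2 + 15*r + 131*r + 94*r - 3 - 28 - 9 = -150*r^3 - 170*r^2 + 240*r - 40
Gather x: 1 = 1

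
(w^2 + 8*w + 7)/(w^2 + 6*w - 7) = (w + 1)/(w - 1)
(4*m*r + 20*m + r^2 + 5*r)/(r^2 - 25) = (4*m + r)/(r - 5)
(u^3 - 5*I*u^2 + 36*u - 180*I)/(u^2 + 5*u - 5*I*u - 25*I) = (u^2 + 36)/(u + 5)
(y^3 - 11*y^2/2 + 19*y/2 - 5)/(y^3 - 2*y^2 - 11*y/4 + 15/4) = 2*(y - 2)/(2*y + 3)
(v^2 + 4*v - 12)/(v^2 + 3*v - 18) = (v - 2)/(v - 3)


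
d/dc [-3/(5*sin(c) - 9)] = 15*cos(c)/(5*sin(c) - 9)^2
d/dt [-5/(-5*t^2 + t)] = 5*(1 - 10*t)/(t^2*(5*t - 1)^2)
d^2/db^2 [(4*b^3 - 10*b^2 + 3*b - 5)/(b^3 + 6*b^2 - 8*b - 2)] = 2*(-34*b^6 + 105*b^5 - 168*b^4 - 424*b^3 - 552*b^2 + 846*b - 468)/(b^9 + 18*b^8 + 84*b^7 - 78*b^6 - 744*b^5 + 1032*b^4 + 76*b^3 - 312*b^2 - 96*b - 8)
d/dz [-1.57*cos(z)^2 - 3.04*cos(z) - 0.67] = (3.14*cos(z) + 3.04)*sin(z)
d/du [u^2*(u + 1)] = u*(3*u + 2)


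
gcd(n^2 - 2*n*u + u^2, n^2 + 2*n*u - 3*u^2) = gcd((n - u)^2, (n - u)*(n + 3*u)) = -n + u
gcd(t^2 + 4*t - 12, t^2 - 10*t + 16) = t - 2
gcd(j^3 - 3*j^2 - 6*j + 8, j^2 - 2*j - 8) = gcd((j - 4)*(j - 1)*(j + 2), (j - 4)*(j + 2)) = j^2 - 2*j - 8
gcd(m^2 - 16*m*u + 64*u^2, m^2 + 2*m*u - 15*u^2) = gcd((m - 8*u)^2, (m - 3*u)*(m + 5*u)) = 1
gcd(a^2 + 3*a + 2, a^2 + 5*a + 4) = a + 1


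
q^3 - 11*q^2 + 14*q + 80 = (q - 8)*(q - 5)*(q + 2)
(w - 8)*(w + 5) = w^2 - 3*w - 40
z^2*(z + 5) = z^3 + 5*z^2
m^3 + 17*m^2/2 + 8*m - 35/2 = (m - 1)*(m + 5/2)*(m + 7)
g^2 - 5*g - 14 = (g - 7)*(g + 2)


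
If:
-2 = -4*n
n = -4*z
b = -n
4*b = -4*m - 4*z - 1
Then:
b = -1/2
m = 3/8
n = 1/2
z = -1/8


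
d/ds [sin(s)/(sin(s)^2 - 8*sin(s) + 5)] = (cos(s)^2 + 4)*cos(s)/(sin(s)^2 - 8*sin(s) + 5)^2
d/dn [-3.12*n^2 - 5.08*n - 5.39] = -6.24*n - 5.08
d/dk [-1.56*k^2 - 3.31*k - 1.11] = -3.12*k - 3.31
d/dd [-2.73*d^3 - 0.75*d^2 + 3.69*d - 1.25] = -8.19*d^2 - 1.5*d + 3.69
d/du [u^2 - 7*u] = 2*u - 7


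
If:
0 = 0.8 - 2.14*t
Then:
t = 0.37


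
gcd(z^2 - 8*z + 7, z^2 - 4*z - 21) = z - 7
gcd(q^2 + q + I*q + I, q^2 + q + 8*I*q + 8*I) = q + 1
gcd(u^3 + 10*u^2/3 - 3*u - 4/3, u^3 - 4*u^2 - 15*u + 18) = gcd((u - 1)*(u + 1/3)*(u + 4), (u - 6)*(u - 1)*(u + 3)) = u - 1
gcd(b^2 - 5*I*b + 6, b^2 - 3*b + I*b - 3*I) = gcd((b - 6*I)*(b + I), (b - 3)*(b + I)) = b + I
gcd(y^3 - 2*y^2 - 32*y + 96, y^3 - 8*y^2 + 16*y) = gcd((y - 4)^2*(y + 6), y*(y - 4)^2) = y^2 - 8*y + 16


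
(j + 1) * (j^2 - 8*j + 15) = j^3 - 7*j^2 + 7*j + 15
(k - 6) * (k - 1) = k^2 - 7*k + 6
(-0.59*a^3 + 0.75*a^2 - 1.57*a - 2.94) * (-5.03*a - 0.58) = 2.9677*a^4 - 3.4303*a^3 + 7.4621*a^2 + 15.6988*a + 1.7052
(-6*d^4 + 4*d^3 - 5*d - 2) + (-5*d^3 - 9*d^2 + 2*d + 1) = -6*d^4 - d^3 - 9*d^2 - 3*d - 1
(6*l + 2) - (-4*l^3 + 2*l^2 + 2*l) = 4*l^3 - 2*l^2 + 4*l + 2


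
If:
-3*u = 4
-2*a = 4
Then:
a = -2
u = -4/3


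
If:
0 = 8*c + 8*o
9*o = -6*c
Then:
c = 0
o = 0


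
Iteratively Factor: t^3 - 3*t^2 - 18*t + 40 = (t - 2)*(t^2 - t - 20) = (t - 5)*(t - 2)*(t + 4)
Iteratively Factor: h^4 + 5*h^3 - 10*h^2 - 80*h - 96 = (h + 3)*(h^3 + 2*h^2 - 16*h - 32) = (h - 4)*(h + 3)*(h^2 + 6*h + 8) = (h - 4)*(h + 2)*(h + 3)*(h + 4)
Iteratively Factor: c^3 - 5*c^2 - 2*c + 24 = (c - 4)*(c^2 - c - 6) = (c - 4)*(c + 2)*(c - 3)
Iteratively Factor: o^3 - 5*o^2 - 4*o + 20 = (o + 2)*(o^2 - 7*o + 10) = (o - 5)*(o + 2)*(o - 2)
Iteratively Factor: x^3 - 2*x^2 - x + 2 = (x - 2)*(x^2 - 1) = (x - 2)*(x + 1)*(x - 1)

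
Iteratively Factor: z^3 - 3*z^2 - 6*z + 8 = (z - 4)*(z^2 + z - 2) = (z - 4)*(z - 1)*(z + 2)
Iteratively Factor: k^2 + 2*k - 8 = (k - 2)*(k + 4)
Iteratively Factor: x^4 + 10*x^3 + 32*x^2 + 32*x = (x)*(x^3 + 10*x^2 + 32*x + 32) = x*(x + 2)*(x^2 + 8*x + 16) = x*(x + 2)*(x + 4)*(x + 4)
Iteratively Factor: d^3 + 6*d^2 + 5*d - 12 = (d - 1)*(d^2 + 7*d + 12) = (d - 1)*(d + 4)*(d + 3)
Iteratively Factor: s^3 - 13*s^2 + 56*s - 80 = (s - 5)*(s^2 - 8*s + 16) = (s - 5)*(s - 4)*(s - 4)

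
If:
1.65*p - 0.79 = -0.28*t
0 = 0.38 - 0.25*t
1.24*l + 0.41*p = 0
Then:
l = -0.07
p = 0.22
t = 1.52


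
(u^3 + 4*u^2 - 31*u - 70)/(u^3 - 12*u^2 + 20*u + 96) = (u^2 + 2*u - 35)/(u^2 - 14*u + 48)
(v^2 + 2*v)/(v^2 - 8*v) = (v + 2)/(v - 8)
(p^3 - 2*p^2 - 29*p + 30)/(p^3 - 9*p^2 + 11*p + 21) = (p^3 - 2*p^2 - 29*p + 30)/(p^3 - 9*p^2 + 11*p + 21)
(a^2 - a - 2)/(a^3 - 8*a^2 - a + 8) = (a - 2)/(a^2 - 9*a + 8)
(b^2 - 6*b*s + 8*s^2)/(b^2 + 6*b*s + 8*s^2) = (b^2 - 6*b*s + 8*s^2)/(b^2 + 6*b*s + 8*s^2)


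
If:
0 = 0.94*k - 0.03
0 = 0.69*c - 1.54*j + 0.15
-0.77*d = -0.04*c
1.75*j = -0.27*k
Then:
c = -0.23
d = -0.01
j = -0.00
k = 0.03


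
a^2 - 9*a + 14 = (a - 7)*(a - 2)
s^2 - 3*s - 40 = (s - 8)*(s + 5)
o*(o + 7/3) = o^2 + 7*o/3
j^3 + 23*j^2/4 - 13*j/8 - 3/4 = (j - 1/2)*(j + 1/4)*(j + 6)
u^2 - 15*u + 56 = (u - 8)*(u - 7)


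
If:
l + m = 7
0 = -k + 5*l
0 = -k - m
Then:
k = -35/4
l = -7/4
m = 35/4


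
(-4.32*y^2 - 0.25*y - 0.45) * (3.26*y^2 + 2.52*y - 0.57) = -14.0832*y^4 - 11.7014*y^3 + 0.3654*y^2 - 0.9915*y + 0.2565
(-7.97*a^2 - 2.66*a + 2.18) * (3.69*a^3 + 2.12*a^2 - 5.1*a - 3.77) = -29.4093*a^5 - 26.7118*a^4 + 43.052*a^3 + 48.2345*a^2 - 1.0898*a - 8.2186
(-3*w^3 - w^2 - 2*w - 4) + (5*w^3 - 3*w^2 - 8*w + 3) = 2*w^3 - 4*w^2 - 10*w - 1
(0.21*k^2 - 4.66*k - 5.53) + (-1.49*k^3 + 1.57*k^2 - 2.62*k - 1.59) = -1.49*k^3 + 1.78*k^2 - 7.28*k - 7.12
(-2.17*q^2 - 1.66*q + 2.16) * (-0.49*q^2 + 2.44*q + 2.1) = 1.0633*q^4 - 4.4814*q^3 - 9.6658*q^2 + 1.7844*q + 4.536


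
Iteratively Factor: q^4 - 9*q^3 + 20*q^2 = (q - 4)*(q^3 - 5*q^2) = q*(q - 4)*(q^2 - 5*q) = q*(q - 5)*(q - 4)*(q)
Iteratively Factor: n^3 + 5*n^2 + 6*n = (n + 3)*(n^2 + 2*n) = (n + 2)*(n + 3)*(n)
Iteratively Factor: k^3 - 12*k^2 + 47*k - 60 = (k - 4)*(k^2 - 8*k + 15) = (k - 5)*(k - 4)*(k - 3)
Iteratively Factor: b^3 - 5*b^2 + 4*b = (b - 1)*(b^2 - 4*b) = (b - 4)*(b - 1)*(b)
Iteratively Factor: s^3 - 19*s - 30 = (s + 2)*(s^2 - 2*s - 15) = (s + 2)*(s + 3)*(s - 5)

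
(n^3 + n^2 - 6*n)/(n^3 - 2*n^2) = (n + 3)/n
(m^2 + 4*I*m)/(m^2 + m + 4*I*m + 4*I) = m/(m + 1)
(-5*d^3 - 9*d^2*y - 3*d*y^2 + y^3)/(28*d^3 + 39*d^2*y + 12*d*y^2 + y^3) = (-5*d^2 - 4*d*y + y^2)/(28*d^2 + 11*d*y + y^2)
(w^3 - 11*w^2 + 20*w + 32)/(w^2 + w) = w - 12 + 32/w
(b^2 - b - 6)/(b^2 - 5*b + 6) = (b + 2)/(b - 2)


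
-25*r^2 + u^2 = (-5*r + u)*(5*r + u)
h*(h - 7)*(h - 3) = h^3 - 10*h^2 + 21*h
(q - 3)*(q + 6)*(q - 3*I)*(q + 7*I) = q^4 + 3*q^3 + 4*I*q^3 + 3*q^2 + 12*I*q^2 + 63*q - 72*I*q - 378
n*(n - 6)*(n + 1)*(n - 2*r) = n^4 - 2*n^3*r - 5*n^3 + 10*n^2*r - 6*n^2 + 12*n*r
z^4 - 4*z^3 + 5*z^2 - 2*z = z*(z - 2)*(z - 1)^2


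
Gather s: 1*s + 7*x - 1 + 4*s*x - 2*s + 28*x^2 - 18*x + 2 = s*(4*x - 1) + 28*x^2 - 11*x + 1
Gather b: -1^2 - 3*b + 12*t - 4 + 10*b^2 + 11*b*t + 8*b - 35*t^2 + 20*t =10*b^2 + b*(11*t + 5) - 35*t^2 + 32*t - 5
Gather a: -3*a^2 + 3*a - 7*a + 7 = -3*a^2 - 4*a + 7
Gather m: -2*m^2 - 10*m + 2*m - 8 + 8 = -2*m^2 - 8*m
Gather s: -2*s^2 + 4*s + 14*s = -2*s^2 + 18*s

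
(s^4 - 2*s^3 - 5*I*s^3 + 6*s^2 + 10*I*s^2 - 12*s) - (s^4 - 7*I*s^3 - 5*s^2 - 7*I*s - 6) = -2*s^3 + 2*I*s^3 + 11*s^2 + 10*I*s^2 - 12*s + 7*I*s + 6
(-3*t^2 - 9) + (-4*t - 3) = -3*t^2 - 4*t - 12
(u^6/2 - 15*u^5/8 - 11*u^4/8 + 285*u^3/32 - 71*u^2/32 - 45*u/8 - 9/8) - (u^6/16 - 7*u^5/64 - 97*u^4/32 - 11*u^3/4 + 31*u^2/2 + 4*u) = 7*u^6/16 - 113*u^5/64 + 53*u^4/32 + 373*u^3/32 - 567*u^2/32 - 77*u/8 - 9/8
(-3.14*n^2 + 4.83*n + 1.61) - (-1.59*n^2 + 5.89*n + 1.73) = -1.55*n^2 - 1.06*n - 0.12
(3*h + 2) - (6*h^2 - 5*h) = -6*h^2 + 8*h + 2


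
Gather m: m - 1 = m - 1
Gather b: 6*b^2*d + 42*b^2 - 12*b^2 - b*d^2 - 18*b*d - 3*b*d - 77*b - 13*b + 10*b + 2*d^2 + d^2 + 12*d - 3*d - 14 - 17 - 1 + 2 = b^2*(6*d + 30) + b*(-d^2 - 21*d - 80) + 3*d^2 + 9*d - 30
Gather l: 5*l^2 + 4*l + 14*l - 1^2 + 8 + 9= 5*l^2 + 18*l + 16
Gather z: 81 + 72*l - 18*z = 72*l - 18*z + 81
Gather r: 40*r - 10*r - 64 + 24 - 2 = 30*r - 42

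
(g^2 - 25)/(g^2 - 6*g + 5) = (g + 5)/(g - 1)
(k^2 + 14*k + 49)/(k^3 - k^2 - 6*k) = (k^2 + 14*k + 49)/(k*(k^2 - k - 6))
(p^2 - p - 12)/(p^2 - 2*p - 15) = (p - 4)/(p - 5)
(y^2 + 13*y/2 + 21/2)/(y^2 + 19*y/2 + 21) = (y + 3)/(y + 6)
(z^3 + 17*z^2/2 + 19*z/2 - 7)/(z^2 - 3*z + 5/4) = 2*(z^2 + 9*z + 14)/(2*z - 5)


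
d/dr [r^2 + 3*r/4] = 2*r + 3/4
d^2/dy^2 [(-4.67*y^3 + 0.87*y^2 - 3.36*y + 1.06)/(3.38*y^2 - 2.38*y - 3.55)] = (-227.750868*y^3 - 101.447016*y^2 - 646.184274*y + 116.152038)/(38.614472*y^6 - 81.570216*y^5 - 64.232844*y^4 + 157.864448*y^3 + 67.46349*y^2 - 89.98185*y - 44.738875)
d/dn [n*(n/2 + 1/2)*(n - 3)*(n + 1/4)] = 2*n^3 - 21*n^2/8 - 7*n/2 - 3/8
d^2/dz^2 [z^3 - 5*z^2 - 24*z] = 6*z - 10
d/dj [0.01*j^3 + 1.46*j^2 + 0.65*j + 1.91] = 0.03*j^2 + 2.92*j + 0.65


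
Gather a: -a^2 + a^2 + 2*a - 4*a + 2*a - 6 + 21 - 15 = 0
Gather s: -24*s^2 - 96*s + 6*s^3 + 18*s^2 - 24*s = 6*s^3 - 6*s^2 - 120*s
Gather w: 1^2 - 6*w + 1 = 2 - 6*w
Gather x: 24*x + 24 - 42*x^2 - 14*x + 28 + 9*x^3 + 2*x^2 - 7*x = 9*x^3 - 40*x^2 + 3*x + 52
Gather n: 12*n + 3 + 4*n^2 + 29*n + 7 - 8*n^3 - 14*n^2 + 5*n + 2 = -8*n^3 - 10*n^2 + 46*n + 12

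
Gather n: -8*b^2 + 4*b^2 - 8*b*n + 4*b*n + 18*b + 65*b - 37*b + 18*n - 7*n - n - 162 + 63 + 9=-4*b^2 + 46*b + n*(10 - 4*b) - 90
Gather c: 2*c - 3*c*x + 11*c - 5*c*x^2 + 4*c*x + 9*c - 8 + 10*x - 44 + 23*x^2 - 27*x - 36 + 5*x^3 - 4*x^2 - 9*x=c*(-5*x^2 + x + 22) + 5*x^3 + 19*x^2 - 26*x - 88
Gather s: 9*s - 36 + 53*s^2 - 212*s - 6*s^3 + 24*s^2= -6*s^3 + 77*s^2 - 203*s - 36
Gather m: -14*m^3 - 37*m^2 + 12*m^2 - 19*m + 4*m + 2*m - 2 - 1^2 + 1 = -14*m^3 - 25*m^2 - 13*m - 2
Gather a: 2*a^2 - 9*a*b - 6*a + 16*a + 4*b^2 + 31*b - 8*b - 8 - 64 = 2*a^2 + a*(10 - 9*b) + 4*b^2 + 23*b - 72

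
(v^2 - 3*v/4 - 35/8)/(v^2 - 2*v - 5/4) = (4*v + 7)/(2*(2*v + 1))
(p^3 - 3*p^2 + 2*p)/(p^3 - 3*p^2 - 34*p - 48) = p*(-p^2 + 3*p - 2)/(-p^3 + 3*p^2 + 34*p + 48)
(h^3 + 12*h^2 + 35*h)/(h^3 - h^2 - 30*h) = (h + 7)/(h - 6)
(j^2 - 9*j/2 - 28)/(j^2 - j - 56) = (j + 7/2)/(j + 7)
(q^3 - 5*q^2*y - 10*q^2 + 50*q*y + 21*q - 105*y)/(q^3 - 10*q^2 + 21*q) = (q - 5*y)/q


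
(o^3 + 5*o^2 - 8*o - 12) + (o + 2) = o^3 + 5*o^2 - 7*o - 10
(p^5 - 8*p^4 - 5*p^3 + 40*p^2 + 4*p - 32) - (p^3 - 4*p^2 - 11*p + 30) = p^5 - 8*p^4 - 6*p^3 + 44*p^2 + 15*p - 62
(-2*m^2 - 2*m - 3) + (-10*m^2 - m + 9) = -12*m^2 - 3*m + 6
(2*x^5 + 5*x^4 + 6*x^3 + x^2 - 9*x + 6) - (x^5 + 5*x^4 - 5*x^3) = x^5 + 11*x^3 + x^2 - 9*x + 6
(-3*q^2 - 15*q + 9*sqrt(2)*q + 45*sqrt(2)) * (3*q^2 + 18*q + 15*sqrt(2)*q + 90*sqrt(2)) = -9*q^4 - 99*q^3 - 18*sqrt(2)*q^3 - 198*sqrt(2)*q^2 - 540*sqrt(2)*q + 2970*q + 8100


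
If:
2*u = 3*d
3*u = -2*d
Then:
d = 0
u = 0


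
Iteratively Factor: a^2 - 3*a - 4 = (a - 4)*(a + 1)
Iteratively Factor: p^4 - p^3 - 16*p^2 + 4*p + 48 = (p + 2)*(p^3 - 3*p^2 - 10*p + 24) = (p - 4)*(p + 2)*(p^2 + p - 6) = (p - 4)*(p - 2)*(p + 2)*(p + 3)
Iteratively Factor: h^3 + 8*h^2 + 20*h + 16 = (h + 2)*(h^2 + 6*h + 8) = (h + 2)^2*(h + 4)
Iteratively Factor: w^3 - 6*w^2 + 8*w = (w - 4)*(w^2 - 2*w) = (w - 4)*(w - 2)*(w)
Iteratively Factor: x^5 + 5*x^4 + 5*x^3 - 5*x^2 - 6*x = (x + 1)*(x^4 + 4*x^3 + x^2 - 6*x) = (x + 1)*(x + 3)*(x^3 + x^2 - 2*x) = (x + 1)*(x + 2)*(x + 3)*(x^2 - x) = x*(x + 1)*(x + 2)*(x + 3)*(x - 1)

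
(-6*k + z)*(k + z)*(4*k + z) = -24*k^3 - 26*k^2*z - k*z^2 + z^3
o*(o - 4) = o^2 - 4*o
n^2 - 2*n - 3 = (n - 3)*(n + 1)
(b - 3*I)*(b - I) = b^2 - 4*I*b - 3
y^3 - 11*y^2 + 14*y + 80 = (y - 8)*(y - 5)*(y + 2)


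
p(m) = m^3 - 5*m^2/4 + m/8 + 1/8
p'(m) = 3*m^2 - 5*m/2 + 1/8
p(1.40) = 0.59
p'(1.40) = 2.50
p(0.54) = -0.01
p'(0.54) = -0.35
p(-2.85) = -33.53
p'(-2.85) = 31.62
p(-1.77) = -9.56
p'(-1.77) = 13.95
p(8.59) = 542.80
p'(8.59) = 200.01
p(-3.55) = -60.81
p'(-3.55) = 46.81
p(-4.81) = -140.68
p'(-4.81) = 81.56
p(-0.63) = -0.70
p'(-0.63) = 2.89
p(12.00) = 1549.62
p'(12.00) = 402.12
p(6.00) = 171.88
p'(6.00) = 93.12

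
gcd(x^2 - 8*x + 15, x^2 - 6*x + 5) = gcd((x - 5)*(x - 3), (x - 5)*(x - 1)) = x - 5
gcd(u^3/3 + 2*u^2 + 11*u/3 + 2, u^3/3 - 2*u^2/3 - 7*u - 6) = u^2 + 4*u + 3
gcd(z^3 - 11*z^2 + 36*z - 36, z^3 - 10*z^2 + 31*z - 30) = z^2 - 5*z + 6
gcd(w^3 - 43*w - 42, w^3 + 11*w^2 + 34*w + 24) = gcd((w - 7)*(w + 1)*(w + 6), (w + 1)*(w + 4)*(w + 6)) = w^2 + 7*w + 6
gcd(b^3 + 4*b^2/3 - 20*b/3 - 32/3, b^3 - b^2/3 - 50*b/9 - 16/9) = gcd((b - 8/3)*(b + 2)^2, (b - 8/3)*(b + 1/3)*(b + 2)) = b^2 - 2*b/3 - 16/3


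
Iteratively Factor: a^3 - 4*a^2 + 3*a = (a - 3)*(a^2 - a) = a*(a - 3)*(a - 1)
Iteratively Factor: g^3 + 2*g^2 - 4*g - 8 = (g - 2)*(g^2 + 4*g + 4) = (g - 2)*(g + 2)*(g + 2)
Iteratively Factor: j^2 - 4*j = (j - 4)*(j)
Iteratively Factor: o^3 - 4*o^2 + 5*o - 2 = (o - 1)*(o^2 - 3*o + 2) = (o - 1)^2*(o - 2)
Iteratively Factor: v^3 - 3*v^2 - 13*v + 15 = (v + 3)*(v^2 - 6*v + 5) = (v - 5)*(v + 3)*(v - 1)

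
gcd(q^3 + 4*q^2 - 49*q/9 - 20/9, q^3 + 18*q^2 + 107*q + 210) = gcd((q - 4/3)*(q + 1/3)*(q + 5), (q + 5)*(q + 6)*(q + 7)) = q + 5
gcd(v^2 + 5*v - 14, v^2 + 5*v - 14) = v^2 + 5*v - 14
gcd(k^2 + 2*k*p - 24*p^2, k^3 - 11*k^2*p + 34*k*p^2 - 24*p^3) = -k + 4*p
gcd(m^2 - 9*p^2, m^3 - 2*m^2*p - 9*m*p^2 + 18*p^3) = -m^2 + 9*p^2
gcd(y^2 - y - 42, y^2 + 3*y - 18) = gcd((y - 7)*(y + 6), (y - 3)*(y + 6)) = y + 6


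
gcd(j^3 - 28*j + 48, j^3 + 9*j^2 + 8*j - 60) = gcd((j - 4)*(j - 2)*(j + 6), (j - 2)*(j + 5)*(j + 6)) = j^2 + 4*j - 12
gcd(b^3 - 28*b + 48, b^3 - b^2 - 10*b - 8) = b - 4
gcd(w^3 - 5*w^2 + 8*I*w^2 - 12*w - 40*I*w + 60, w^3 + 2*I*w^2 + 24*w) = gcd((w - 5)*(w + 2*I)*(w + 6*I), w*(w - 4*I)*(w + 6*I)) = w + 6*I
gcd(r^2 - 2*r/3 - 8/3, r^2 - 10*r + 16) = r - 2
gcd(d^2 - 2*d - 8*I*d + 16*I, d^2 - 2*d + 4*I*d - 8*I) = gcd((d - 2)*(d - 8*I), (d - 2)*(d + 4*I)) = d - 2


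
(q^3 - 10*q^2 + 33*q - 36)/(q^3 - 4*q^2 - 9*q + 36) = (q - 3)/(q + 3)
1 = 1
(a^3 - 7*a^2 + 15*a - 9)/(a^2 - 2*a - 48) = (-a^3 + 7*a^2 - 15*a + 9)/(-a^2 + 2*a + 48)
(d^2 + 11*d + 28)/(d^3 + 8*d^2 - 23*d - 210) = (d + 4)/(d^2 + d - 30)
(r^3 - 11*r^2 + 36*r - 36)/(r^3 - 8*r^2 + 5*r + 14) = (r^2 - 9*r + 18)/(r^2 - 6*r - 7)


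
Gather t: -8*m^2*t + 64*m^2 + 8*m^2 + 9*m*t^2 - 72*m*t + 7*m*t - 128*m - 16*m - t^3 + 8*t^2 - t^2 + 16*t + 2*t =72*m^2 - 144*m - t^3 + t^2*(9*m + 7) + t*(-8*m^2 - 65*m + 18)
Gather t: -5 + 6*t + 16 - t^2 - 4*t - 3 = -t^2 + 2*t + 8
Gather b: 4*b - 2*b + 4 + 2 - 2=2*b + 4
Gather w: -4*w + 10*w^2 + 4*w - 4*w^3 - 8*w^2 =-4*w^3 + 2*w^2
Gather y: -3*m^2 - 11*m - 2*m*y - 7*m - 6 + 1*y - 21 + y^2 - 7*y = -3*m^2 - 18*m + y^2 + y*(-2*m - 6) - 27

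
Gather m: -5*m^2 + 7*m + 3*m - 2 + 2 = -5*m^2 + 10*m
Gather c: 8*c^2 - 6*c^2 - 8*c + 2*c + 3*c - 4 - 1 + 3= 2*c^2 - 3*c - 2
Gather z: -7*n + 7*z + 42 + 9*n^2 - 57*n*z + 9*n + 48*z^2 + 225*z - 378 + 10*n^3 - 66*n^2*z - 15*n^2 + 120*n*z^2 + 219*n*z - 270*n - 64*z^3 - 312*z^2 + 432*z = 10*n^3 - 6*n^2 - 268*n - 64*z^3 + z^2*(120*n - 264) + z*(-66*n^2 + 162*n + 664) - 336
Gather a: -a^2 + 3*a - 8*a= -a^2 - 5*a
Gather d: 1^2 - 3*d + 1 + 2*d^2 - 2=2*d^2 - 3*d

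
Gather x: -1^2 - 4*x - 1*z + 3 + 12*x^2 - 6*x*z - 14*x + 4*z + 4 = 12*x^2 + x*(-6*z - 18) + 3*z + 6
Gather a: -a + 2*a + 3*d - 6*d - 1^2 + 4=a - 3*d + 3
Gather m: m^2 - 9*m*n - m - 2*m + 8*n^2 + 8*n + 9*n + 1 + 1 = m^2 + m*(-9*n - 3) + 8*n^2 + 17*n + 2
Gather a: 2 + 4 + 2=8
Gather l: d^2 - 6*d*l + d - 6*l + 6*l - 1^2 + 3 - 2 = d^2 - 6*d*l + d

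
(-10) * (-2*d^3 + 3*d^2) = 20*d^3 - 30*d^2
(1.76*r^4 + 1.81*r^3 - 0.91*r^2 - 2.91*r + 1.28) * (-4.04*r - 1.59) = -7.1104*r^5 - 10.1108*r^4 + 0.7985*r^3 + 13.2033*r^2 - 0.544299999999999*r - 2.0352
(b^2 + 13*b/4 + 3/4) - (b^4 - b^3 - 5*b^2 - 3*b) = -b^4 + b^3 + 6*b^2 + 25*b/4 + 3/4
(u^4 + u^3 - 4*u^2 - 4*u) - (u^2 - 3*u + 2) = u^4 + u^3 - 5*u^2 - u - 2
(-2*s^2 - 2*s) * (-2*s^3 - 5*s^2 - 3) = 4*s^5 + 14*s^4 + 10*s^3 + 6*s^2 + 6*s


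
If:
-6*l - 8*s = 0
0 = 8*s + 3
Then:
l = 1/2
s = -3/8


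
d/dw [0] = 0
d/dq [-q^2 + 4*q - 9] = 4 - 2*q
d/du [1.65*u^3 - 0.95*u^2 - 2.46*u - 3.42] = 4.95*u^2 - 1.9*u - 2.46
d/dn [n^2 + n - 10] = 2*n + 1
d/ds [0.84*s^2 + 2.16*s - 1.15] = 1.68*s + 2.16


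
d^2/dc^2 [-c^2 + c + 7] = -2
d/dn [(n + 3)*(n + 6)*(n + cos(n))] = -(n + 3)*(n + 6)*(sin(n) - 1) + (n + 3)*(n + cos(n)) + (n + 6)*(n + cos(n))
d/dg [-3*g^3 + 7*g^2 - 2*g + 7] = -9*g^2 + 14*g - 2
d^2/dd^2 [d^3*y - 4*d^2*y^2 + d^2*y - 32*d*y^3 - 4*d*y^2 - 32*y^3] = 2*y*(3*d - 4*y + 1)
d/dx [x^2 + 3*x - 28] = 2*x + 3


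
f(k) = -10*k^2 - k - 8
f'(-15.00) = 299.00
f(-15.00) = -2243.00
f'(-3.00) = 59.00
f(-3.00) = -95.00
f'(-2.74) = 53.80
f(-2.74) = -80.34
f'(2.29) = -46.80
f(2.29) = -62.73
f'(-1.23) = 23.60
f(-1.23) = -21.90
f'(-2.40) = 47.00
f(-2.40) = -63.20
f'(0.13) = -3.60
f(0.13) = -8.30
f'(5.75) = -116.00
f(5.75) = -344.38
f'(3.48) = -70.60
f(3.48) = -132.58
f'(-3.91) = 77.20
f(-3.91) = -156.97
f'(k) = -20*k - 1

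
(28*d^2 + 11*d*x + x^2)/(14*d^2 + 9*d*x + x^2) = (4*d + x)/(2*d + x)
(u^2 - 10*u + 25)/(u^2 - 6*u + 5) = (u - 5)/(u - 1)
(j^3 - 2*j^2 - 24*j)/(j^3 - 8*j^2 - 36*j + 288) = j*(j + 4)/(j^2 - 2*j - 48)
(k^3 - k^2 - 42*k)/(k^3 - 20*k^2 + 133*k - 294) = k*(k + 6)/(k^2 - 13*k + 42)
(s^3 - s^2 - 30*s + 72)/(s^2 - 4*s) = s + 3 - 18/s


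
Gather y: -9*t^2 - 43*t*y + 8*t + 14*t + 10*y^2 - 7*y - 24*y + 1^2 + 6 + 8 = -9*t^2 + 22*t + 10*y^2 + y*(-43*t - 31) + 15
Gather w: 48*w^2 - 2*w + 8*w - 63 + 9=48*w^2 + 6*w - 54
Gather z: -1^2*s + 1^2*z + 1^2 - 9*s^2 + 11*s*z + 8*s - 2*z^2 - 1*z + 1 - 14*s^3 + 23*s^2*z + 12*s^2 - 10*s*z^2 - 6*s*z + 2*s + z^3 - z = -14*s^3 + 3*s^2 + 9*s + z^3 + z^2*(-10*s - 2) + z*(23*s^2 + 5*s - 1) + 2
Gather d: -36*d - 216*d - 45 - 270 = -252*d - 315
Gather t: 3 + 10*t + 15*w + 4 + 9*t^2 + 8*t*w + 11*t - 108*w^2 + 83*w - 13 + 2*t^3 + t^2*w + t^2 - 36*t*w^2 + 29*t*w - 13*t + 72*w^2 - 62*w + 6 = 2*t^3 + t^2*(w + 10) + t*(-36*w^2 + 37*w + 8) - 36*w^2 + 36*w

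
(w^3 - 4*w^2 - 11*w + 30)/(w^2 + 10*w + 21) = (w^2 - 7*w + 10)/(w + 7)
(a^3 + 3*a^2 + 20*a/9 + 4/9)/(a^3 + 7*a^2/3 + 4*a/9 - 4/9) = (3*a + 1)/(3*a - 1)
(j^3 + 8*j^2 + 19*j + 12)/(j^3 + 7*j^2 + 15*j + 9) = (j + 4)/(j + 3)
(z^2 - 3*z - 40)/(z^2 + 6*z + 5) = (z - 8)/(z + 1)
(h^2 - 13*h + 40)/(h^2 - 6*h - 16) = (h - 5)/(h + 2)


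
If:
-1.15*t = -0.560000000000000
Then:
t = 0.49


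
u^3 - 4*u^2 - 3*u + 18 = (u - 3)^2*(u + 2)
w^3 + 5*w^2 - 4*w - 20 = (w - 2)*(w + 2)*(w + 5)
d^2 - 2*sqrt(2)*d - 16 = (d - 4*sqrt(2))*(d + 2*sqrt(2))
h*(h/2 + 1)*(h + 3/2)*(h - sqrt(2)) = h^4/2 - sqrt(2)*h^3/2 + 7*h^3/4 - 7*sqrt(2)*h^2/4 + 3*h^2/2 - 3*sqrt(2)*h/2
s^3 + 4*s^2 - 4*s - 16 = (s - 2)*(s + 2)*(s + 4)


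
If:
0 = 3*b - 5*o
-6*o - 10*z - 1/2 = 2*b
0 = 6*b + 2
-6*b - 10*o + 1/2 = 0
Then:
No Solution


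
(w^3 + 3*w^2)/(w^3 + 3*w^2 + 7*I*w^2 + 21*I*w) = w/(w + 7*I)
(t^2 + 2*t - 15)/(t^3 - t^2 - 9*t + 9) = (t + 5)/(t^2 + 2*t - 3)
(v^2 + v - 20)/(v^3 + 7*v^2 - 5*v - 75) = (v - 4)/(v^2 + 2*v - 15)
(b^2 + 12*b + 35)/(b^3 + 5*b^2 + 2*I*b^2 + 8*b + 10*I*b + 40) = (b + 7)/(b^2 + 2*I*b + 8)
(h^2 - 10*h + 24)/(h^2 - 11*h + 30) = (h - 4)/(h - 5)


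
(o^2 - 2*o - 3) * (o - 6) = o^3 - 8*o^2 + 9*o + 18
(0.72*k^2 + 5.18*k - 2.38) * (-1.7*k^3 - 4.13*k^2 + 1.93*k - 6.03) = -1.224*k^5 - 11.7796*k^4 - 15.9578*k^3 + 15.4852*k^2 - 35.8288*k + 14.3514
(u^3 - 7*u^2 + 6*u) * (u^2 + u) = u^5 - 6*u^4 - u^3 + 6*u^2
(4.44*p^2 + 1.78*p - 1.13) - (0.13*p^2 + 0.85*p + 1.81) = 4.31*p^2 + 0.93*p - 2.94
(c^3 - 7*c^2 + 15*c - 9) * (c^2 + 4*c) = c^5 - 3*c^4 - 13*c^3 + 51*c^2 - 36*c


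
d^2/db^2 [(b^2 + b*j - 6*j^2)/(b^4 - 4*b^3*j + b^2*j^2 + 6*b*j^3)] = 2*(3*b^5 + 12*b^4*j - 41*b^3*j^2 + 9*b^2*j^3 + 54*b*j^4 + 27*j^5)/(b^3*(b^6 - 6*b^5*j + 3*b^4*j^2 + 28*b^3*j^3 - 9*b^2*j^4 - 54*b*j^5 - 27*j^6))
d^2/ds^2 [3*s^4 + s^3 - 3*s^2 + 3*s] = 36*s^2 + 6*s - 6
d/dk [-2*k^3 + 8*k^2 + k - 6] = -6*k^2 + 16*k + 1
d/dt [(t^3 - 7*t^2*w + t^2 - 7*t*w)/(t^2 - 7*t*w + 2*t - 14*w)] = (t^2 + 4*t + 2)/(t^2 + 4*t + 4)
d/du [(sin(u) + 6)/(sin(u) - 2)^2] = -(sin(u) + 14)*cos(u)/(sin(u) - 2)^3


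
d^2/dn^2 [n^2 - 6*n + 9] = 2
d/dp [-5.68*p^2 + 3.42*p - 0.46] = 3.42 - 11.36*p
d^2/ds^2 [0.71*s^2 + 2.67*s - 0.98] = 1.42000000000000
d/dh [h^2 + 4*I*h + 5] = 2*h + 4*I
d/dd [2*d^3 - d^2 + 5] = 2*d*(3*d - 1)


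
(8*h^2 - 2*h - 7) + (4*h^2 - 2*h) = 12*h^2 - 4*h - 7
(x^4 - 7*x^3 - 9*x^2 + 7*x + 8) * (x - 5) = x^5 - 12*x^4 + 26*x^3 + 52*x^2 - 27*x - 40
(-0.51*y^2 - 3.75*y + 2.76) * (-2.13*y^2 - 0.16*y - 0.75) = 1.0863*y^4 + 8.0691*y^3 - 4.8963*y^2 + 2.3709*y - 2.07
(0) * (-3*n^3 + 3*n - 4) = 0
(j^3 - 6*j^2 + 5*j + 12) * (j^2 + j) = j^5 - 5*j^4 - j^3 + 17*j^2 + 12*j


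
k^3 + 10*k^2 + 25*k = k*(k + 5)^2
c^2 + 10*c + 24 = (c + 4)*(c + 6)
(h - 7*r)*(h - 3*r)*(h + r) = h^3 - 9*h^2*r + 11*h*r^2 + 21*r^3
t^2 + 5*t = t*(t + 5)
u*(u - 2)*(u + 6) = u^3 + 4*u^2 - 12*u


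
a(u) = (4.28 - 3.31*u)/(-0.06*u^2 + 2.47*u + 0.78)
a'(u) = (4.28 - 3.31*u)*(0.12*u - 2.47)/(-0.06*u^2 + 2.47*u + 0.78)^2 - 3.31/(-0.06*u^2 + 2.47*u + 0.78) = (-0.1986*u^2 + 0.5136*u - 13.1534)/(0.0036*u^4 - 0.2964*u^3 + 6.0073*u^2 + 3.8532*u + 0.6084)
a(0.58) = 1.08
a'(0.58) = -2.69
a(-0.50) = -12.63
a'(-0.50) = -60.93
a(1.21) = 0.07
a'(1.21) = -0.95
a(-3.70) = -1.80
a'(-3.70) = -0.21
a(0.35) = 1.91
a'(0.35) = -4.85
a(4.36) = -0.98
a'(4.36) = -0.14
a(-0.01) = 5.71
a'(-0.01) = -23.07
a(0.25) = 2.48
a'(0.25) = -6.71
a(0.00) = 5.49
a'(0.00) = -21.62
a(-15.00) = -1.08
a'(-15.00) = -0.03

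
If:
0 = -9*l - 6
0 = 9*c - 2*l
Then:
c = -4/27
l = -2/3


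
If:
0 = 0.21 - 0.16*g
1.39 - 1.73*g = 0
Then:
No Solution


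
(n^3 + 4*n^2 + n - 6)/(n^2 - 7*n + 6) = (n^2 + 5*n + 6)/(n - 6)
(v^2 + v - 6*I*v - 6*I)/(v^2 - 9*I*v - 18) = (v + 1)/(v - 3*I)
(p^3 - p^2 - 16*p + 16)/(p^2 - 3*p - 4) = (p^2 + 3*p - 4)/(p + 1)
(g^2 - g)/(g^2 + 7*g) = (g - 1)/(g + 7)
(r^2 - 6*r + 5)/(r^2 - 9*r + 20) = (r - 1)/(r - 4)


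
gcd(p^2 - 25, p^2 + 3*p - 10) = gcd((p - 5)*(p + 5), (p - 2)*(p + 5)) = p + 5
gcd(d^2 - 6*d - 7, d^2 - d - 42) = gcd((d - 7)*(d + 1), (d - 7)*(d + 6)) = d - 7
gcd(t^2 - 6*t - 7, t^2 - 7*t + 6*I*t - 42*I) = t - 7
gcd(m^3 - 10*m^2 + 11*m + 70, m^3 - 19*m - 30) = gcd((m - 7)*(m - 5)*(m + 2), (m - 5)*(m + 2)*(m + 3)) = m^2 - 3*m - 10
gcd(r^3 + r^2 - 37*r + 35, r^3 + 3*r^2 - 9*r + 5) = r - 1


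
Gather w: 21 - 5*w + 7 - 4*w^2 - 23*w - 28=-4*w^2 - 28*w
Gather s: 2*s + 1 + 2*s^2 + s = 2*s^2 + 3*s + 1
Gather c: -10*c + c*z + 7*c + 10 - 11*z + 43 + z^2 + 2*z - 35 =c*(z - 3) + z^2 - 9*z + 18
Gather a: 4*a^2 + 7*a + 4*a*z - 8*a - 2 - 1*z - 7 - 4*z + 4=4*a^2 + a*(4*z - 1) - 5*z - 5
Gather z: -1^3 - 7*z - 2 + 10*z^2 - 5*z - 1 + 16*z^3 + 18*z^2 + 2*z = 16*z^3 + 28*z^2 - 10*z - 4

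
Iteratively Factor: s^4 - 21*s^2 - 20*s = (s)*(s^3 - 21*s - 20) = s*(s + 1)*(s^2 - s - 20) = s*(s + 1)*(s + 4)*(s - 5)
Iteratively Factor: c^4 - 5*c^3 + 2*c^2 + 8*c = (c - 2)*(c^3 - 3*c^2 - 4*c) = (c - 4)*(c - 2)*(c^2 + c) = (c - 4)*(c - 2)*(c + 1)*(c)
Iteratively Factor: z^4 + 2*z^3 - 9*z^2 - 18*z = (z)*(z^3 + 2*z^2 - 9*z - 18) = z*(z + 2)*(z^2 - 9) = z*(z - 3)*(z + 2)*(z + 3)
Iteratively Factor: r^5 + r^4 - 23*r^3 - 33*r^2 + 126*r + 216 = (r + 2)*(r^4 - r^3 - 21*r^2 + 9*r + 108) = (r - 3)*(r + 2)*(r^3 + 2*r^2 - 15*r - 36) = (r - 4)*(r - 3)*(r + 2)*(r^2 + 6*r + 9) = (r - 4)*(r - 3)*(r + 2)*(r + 3)*(r + 3)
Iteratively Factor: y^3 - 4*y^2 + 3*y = (y - 1)*(y^2 - 3*y) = (y - 3)*(y - 1)*(y)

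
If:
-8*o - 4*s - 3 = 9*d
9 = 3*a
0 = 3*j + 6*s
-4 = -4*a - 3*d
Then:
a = 3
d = -8/3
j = -2*s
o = 21/8 - s/2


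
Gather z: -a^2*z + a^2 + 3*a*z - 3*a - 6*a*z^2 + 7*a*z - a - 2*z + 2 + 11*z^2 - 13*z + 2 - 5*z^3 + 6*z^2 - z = a^2 - 4*a - 5*z^3 + z^2*(17 - 6*a) + z*(-a^2 + 10*a - 16) + 4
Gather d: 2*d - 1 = 2*d - 1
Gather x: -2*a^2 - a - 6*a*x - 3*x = -2*a^2 - a + x*(-6*a - 3)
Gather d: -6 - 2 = -8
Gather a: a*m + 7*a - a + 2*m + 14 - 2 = a*(m + 6) + 2*m + 12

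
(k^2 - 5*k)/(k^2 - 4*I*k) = (k - 5)/(k - 4*I)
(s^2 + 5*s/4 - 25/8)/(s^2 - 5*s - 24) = (-8*s^2 - 10*s + 25)/(8*(-s^2 + 5*s + 24))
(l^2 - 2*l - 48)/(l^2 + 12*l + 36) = (l - 8)/(l + 6)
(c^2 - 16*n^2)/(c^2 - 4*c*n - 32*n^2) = (c - 4*n)/(c - 8*n)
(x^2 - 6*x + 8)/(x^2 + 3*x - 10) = (x - 4)/(x + 5)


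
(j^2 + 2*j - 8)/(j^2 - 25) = (j^2 + 2*j - 8)/(j^2 - 25)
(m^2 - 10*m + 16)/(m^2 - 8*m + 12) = (m - 8)/(m - 6)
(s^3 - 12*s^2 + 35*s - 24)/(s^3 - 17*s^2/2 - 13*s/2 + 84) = 2*(s^2 - 4*s + 3)/(2*s^2 - s - 21)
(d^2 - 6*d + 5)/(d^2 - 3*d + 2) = (d - 5)/(d - 2)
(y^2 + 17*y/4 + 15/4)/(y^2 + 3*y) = (y + 5/4)/y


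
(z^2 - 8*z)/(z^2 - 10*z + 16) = z/(z - 2)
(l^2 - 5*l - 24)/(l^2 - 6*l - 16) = (l + 3)/(l + 2)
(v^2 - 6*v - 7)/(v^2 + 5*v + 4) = (v - 7)/(v + 4)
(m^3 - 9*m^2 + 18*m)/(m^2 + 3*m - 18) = m*(m - 6)/(m + 6)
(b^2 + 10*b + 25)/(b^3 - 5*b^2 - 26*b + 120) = (b + 5)/(b^2 - 10*b + 24)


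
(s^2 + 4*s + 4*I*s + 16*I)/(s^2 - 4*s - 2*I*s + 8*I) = (s^2 + 4*s*(1 + I) + 16*I)/(s^2 - 2*s*(2 + I) + 8*I)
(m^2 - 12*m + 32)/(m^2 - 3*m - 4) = (m - 8)/(m + 1)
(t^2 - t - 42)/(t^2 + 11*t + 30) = (t - 7)/(t + 5)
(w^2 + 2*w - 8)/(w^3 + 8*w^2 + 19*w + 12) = (w - 2)/(w^2 + 4*w + 3)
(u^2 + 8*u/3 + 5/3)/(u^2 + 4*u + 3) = (u + 5/3)/(u + 3)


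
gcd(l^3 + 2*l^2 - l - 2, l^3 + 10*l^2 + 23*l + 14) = l^2 + 3*l + 2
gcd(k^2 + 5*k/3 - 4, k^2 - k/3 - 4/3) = k - 4/3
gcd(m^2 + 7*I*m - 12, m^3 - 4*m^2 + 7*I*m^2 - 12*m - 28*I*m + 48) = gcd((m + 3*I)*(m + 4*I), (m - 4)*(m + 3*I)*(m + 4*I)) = m^2 + 7*I*m - 12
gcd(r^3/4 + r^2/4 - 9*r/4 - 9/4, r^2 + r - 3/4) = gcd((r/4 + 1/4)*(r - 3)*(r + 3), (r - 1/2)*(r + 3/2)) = 1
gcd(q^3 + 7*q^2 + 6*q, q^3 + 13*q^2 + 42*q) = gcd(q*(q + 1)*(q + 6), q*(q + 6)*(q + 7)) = q^2 + 6*q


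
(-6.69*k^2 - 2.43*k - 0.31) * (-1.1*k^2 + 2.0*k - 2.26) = 7.359*k^4 - 10.707*k^3 + 10.6004*k^2 + 4.8718*k + 0.7006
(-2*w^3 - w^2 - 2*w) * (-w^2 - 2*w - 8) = 2*w^5 + 5*w^4 + 20*w^3 + 12*w^2 + 16*w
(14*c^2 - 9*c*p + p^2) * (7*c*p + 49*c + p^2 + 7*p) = 98*c^3*p + 686*c^3 - 49*c^2*p^2 - 343*c^2*p - 2*c*p^3 - 14*c*p^2 + p^4 + 7*p^3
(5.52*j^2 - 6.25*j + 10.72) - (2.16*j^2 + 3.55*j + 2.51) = 3.36*j^2 - 9.8*j + 8.21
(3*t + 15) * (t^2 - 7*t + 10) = 3*t^3 - 6*t^2 - 75*t + 150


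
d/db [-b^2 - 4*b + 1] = -2*b - 4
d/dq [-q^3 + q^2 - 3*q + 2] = -3*q^2 + 2*q - 3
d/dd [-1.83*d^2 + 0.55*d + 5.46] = 0.55 - 3.66*d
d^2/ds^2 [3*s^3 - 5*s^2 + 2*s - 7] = 18*s - 10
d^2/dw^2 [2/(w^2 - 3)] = 12*(w^2 + 1)/(w^2 - 3)^3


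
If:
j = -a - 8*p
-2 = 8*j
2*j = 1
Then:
No Solution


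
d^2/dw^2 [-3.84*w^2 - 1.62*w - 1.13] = -7.68000000000000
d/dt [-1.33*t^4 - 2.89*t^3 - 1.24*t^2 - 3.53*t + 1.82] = -5.32*t^3 - 8.67*t^2 - 2.48*t - 3.53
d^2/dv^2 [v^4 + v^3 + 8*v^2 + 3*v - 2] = 12*v^2 + 6*v + 16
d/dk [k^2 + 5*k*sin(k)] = 5*k*cos(k) + 2*k + 5*sin(k)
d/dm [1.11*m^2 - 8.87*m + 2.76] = 2.22*m - 8.87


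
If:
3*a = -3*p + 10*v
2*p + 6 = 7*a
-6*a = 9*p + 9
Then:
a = 12/25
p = -33/25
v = -63/250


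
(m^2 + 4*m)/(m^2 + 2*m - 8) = m/(m - 2)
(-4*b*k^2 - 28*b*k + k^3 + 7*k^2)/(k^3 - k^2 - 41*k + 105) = k*(-4*b + k)/(k^2 - 8*k + 15)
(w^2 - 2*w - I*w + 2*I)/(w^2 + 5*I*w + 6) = (w - 2)/(w + 6*I)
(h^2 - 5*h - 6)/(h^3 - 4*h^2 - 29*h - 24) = (h - 6)/(h^2 - 5*h - 24)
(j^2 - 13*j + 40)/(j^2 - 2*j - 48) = (j - 5)/(j + 6)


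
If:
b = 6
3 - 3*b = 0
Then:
No Solution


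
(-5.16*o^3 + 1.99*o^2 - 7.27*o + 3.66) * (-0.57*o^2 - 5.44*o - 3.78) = 2.9412*o^5 + 26.9361*o^4 + 12.8231*o^3 + 29.9404*o^2 + 7.57019999999999*o - 13.8348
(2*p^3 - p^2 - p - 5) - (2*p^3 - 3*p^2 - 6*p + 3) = 2*p^2 + 5*p - 8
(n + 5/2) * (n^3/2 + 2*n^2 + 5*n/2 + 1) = n^4/2 + 13*n^3/4 + 15*n^2/2 + 29*n/4 + 5/2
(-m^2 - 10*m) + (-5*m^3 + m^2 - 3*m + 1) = -5*m^3 - 13*m + 1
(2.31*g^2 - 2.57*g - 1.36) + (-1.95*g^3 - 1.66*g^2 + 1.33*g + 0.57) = -1.95*g^3 + 0.65*g^2 - 1.24*g - 0.79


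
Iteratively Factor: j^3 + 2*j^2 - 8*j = (j)*(j^2 + 2*j - 8) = j*(j - 2)*(j + 4)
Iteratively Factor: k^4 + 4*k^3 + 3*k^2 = (k + 3)*(k^3 + k^2) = (k + 1)*(k + 3)*(k^2) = k*(k + 1)*(k + 3)*(k)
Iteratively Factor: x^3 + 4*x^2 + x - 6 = (x + 2)*(x^2 + 2*x - 3) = (x + 2)*(x + 3)*(x - 1)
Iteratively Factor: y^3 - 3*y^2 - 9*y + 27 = (y - 3)*(y^2 - 9) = (y - 3)^2*(y + 3)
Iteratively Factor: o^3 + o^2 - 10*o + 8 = (o - 2)*(o^2 + 3*o - 4) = (o - 2)*(o + 4)*(o - 1)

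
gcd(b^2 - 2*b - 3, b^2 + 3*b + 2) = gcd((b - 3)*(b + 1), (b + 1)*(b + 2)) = b + 1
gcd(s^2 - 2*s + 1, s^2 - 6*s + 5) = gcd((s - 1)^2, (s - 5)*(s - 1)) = s - 1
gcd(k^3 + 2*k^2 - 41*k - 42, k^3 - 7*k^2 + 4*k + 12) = k^2 - 5*k - 6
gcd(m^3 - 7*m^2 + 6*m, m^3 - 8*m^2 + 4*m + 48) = m - 6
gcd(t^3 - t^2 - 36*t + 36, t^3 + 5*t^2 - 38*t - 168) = t - 6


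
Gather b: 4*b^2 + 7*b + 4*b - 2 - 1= 4*b^2 + 11*b - 3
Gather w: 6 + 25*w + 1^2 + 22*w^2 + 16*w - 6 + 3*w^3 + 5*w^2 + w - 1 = 3*w^3 + 27*w^2 + 42*w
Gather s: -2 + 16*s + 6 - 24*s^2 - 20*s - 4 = -24*s^2 - 4*s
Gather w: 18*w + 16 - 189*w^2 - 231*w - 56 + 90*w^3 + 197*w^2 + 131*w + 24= 90*w^3 + 8*w^2 - 82*w - 16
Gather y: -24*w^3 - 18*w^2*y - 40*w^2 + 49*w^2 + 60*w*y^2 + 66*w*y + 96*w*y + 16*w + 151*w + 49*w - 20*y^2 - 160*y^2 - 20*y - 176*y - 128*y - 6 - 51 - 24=-24*w^3 + 9*w^2 + 216*w + y^2*(60*w - 180) + y*(-18*w^2 + 162*w - 324) - 81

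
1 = 1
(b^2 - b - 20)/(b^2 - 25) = (b + 4)/(b + 5)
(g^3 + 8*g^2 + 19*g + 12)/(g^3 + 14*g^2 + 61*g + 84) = (g + 1)/(g + 7)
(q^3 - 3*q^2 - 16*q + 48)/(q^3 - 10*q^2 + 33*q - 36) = (q + 4)/(q - 3)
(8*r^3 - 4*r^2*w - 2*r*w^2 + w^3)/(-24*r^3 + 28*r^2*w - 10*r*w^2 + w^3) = (-2*r - w)/(6*r - w)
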